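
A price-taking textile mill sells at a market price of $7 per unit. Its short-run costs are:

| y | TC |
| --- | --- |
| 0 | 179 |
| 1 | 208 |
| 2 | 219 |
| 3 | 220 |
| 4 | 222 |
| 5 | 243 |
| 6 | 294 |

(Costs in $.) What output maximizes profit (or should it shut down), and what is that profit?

y = 0 (shut down); profit = -$179

Profit at each row (π = 7y − TC): y=0: -179; y=1: -201; y=2: -205; y=3: -199; y=4: -194; y=5: -208; y=6: -252.
Profit is highest at y = 0. Equivalently, the lowest AVC in the table is 43/4 ≈ $10.75 at y = 4, and P = $7 falls below it — price never covers variable cost, so the firm shuts down and loses only its fixed cost.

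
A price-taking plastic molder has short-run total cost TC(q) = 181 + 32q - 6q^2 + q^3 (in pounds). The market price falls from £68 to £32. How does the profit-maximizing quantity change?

Output falls from 6 to 4

AVC = 32 - 6q + q^2, minimized at q = 3 where min AVC = £23. MC = 32 - 12q + 3q^2.
With P = £68 above the shutdown price, P = MC gives q = 6.
At P = £32 ≥ min AVC, set P = MC: q = 4. The firm stays open but cuts output.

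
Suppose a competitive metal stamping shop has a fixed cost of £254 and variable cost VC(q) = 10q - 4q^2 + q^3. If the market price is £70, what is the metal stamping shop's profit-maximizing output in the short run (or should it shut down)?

Produce at q = 6

Strip out fixed cost: VC = 10q - 4q^2 + q^3. Then AVC = 10 - 4q + q^2 and MC = 10 - 8q + 3q^2.
AVC is minimized where dAVC/dq = -4 + 2q = 0, at q = 2; min AVC = 10 - 4·2 + 2^2 = £6.
Because £70 ≥ £6, revenue can cover variable cost; the firm operates.
Solving P = MC: -60 - 8q + 3q^2 = 0 ⇒ q = -10/3 or 6. On the upward-sloping branch, q* = 6.
Check: AVC at q = 6 is £22 ≤ P, so revenue covers variable cost.
Profit = P·q − TC = 70·6 − 386 = £34.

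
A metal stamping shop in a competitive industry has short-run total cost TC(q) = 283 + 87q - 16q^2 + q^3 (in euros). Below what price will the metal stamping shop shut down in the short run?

€23 per unit

The firm shuts down when price falls below the minimum of average variable cost. AVC = VC/q = 87 - 16q + q^2.
At the minimum of AVC, MC = AVC. MC = 87 - 32q + 3q^2; setting MC = AVC gives 2q^2 - 16q = 0, so q = 8. min AVC = 23.
The firm shuts down for any P below €23.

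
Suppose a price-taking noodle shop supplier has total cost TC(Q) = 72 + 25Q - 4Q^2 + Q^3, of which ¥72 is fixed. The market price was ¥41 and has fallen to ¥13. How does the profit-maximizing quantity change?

AVC = 25 - 4Q + Q^2, minimized at Q = 2 where min AVC = ¥21. MC = 25 - 8Q + 3Q^2.
With P = ¥41 above the shutdown price, P = MC gives Q = 4.
At P = ¥13 < min AVC = ¥21, price no longer covers variable cost at any output, so the firm shuts down: Q = 0.

Output falls from 4 to 0 (the firm shuts down)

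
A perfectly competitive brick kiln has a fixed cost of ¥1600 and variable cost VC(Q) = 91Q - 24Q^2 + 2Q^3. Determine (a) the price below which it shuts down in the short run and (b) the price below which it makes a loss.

Shutdown price = ¥19; break-even price = ¥211

Shutdown price = min AVC. AVC = 91 - 24Q + 2Q^2, with vertex at Q = 6 and minimum ¥19.
ATC = 1600/Q + 91 - 24Q + 2Q^2. Setting dATC/dQ = −1600/Q^2 − 24 + 4Q = 0 gives Q = 10 (since 4·10^3 − 24·10^2 = 1600).
min ATC = 1600/10 + 91 − 24·10 + 2·10^2 = ¥211. That is the break-even price.
For ¥19 ≤ P < ¥211 the firm produces at a loss; below ¥19 it shuts down.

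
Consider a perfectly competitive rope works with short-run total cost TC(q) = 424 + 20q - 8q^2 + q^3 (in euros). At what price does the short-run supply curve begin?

Short-run supply begins at min AVC. From VC = 20q - 8q^2 + q^3, AVC = 20 - 8q + q^2.
dAVC/dq = -8 + 2q = 0 gives q = 4. min AVC = 20 - 8·4 + 4^2 = 4.
The firm shuts down for any P below €4.

€4 per unit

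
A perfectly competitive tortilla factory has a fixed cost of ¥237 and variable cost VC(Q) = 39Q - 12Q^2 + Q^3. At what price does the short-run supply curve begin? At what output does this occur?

The firm shuts down when price falls below the minimum of average variable cost. AVC = VC/Q = 39 - 12Q + Q^2.
At the minimum of AVC, MC = AVC. MC = 39 - 24Q + 3Q^2; setting MC = AVC gives 2Q^2 - 12Q = 0, so Q = 6. min AVC = 3.
For P < ¥3 the firm produces nothing.

¥3 per unit, at Q = 6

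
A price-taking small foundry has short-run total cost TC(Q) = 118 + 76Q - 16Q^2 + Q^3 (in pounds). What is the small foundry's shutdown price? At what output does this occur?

The firm shuts down when price falls below the minimum of average variable cost. AVC = VC/Q = 76 - 16Q + Q^2.
At the minimum of AVC, MC = AVC. MC = 76 - 32Q + 3Q^2; setting MC = AVC gives 2Q^2 - 16Q = 0, so Q = 8. min AVC = 12.
So the shutdown price is £12.

£12 per unit, at Q = 8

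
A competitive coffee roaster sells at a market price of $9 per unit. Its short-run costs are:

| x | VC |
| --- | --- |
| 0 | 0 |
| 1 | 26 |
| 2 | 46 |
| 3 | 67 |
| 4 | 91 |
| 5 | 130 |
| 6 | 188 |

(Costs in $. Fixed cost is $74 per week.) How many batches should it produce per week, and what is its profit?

x = 0 (shut down); profit = -$74

Profit at each row (π = 9x − TC): x=0: -74; x=1: -91; x=2: -102; x=3: -114; x=4: -129; x=5: -159; x=6: -208.
Profit is highest at x = 0. Equivalently, the lowest AVC in the table is 67/3 ≈ $22.33 at x = 3, and P = $9 falls below it — price never covers variable cost, so the firm shuts down and loses only its fixed cost.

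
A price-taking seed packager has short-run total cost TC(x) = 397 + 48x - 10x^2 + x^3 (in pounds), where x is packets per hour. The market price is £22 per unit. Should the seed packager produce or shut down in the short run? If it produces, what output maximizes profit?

From TC, MC = TC'(x) = 48 - 20x + 3x^2 and AVC = VC/x = 48 - 10x + x^2.
AVC is minimized where dAVC/dx = -10 + 2x = 0, at x = 5; min AVC = 48 - 10·5 + 5^2 = £23.
P = £22 lies below min AVC = £23; no output level covers variable cost.
Best response: produce nothing and absorb the £397 fixed cost.

Shut down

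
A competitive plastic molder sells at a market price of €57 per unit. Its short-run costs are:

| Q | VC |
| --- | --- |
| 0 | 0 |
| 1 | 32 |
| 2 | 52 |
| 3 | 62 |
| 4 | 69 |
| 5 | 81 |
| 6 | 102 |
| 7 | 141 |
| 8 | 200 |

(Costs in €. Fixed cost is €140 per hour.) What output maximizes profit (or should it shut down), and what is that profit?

Tabulate TR − TC: Q=0: -140; Q=1: -115; Q=2: -78; Q=3: -31; Q=4: 19; Q=5: 64; Q=6: 100; Q=7: 118; Q=8: 116.
Profit is maximized at Q = 7. AVC there is 141/7 = €20.14 ≤ P, so producing beats shutting down (which would give -€140).

Q = 7; profit = €118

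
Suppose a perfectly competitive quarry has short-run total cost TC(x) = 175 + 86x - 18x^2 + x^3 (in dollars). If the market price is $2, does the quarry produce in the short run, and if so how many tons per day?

Shut down

Strip out fixed cost: VC = 86x - 18x^2 + x^3. Then AVC = 86 - 18x + x^2 and MC = 86 - 36x + 3x^2.
The AVC parabola has its vertex at x = 18/2 = 9, where AVC = 86 - 18·9 + 9^2 = $5.
Since P = $2 < min AVC = $5, price fails to cover variable cost at any output.
The firm minimizes its loss by shutting down and losing only its fixed cost of $175.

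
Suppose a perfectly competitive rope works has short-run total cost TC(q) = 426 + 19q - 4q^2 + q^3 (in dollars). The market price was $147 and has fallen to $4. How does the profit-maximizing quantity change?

Output falls from 8 to 0 (the firm shuts down)

AVC = 19 - 4q + q^2, minimized at q = 2 where min AVC = $15. MC = 19 - 8q + 3q^2.
At P = $147 ≥ min AVC, set P = MC on the rising branch: q = 8.
At P = $4 < min AVC = $15, price no longer covers variable cost at any output, so the firm shuts down: q = 0.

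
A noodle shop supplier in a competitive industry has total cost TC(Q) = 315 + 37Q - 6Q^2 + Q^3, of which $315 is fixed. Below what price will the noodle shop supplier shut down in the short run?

The firm shuts down when price falls below the minimum of average variable cost. AVC = VC/Q = 37 - 6Q + Q^2.
At the minimum of AVC, MC = AVC. MC = 37 - 12Q + 3Q^2; setting MC = AVC gives 2Q^2 - 6Q = 0, so Q = 3. min AVC = 28.
For P < $28 the firm produces nothing.

$28 per unit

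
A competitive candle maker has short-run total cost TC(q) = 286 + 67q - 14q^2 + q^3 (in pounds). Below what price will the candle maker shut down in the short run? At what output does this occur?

The shutdown price is the minimum of AVC. VC = 67q - 14q^2 + q^3, so AVC = 67 - 14q + q^2.
At the minimum of AVC, MC = AVC. MC = 67 - 28q + 3q^2; setting MC = AVC gives 2q^2 - 14q = 0, so q = 7. min AVC = 18.
So the shutdown price is £18.

£18 per unit, at q = 7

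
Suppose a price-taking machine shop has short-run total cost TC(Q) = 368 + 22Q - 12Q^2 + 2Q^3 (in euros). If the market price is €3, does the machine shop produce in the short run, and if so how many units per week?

From TC, MC = TC'(Q) = 22 - 24Q + 6Q^2 and AVC = VC/Q = 22 - 12Q + 2Q^2.
AVC is minimized where dAVC/dQ = -12 + 4Q = 0, at Q = 3; min AVC = 22 - 12·3 + 2·3^2 = €4.
Since P = €3 < min AVC = €4, price fails to cover variable cost at any output.
Shutting down limits the loss to fixed cost, €368.

Shut down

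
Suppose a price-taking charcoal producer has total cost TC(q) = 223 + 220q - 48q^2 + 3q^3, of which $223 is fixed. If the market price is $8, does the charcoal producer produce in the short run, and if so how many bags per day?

Strip out fixed cost: VC = 220q - 48q^2 + 3q^3. Then AVC = 220 - 48q + 3q^2 and MC = 220 - 96q + 9q^2.
AVC is minimized where dAVC/dq = -48 + 6q = 0, at q = 8; min AVC = 220 - 48·8 + 3·8^2 = $28.
P = $8 lies below min AVC = $28; no output level covers variable cost.
Shutting down limits the loss to fixed cost, $223.

Shut down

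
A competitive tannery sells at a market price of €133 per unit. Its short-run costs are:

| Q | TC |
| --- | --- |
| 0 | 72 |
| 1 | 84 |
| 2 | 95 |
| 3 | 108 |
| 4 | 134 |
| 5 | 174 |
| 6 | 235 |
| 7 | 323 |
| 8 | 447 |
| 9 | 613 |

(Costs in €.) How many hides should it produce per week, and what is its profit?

Q = 8; profit = €617

Compute π = P·Q − TC at each output: Q=0: -72; Q=1: 49; Q=2: 171; Q=3: 291; Q=4: 398; Q=5: 491; Q=6: 563; Q=7: 608; Q=8: 617; Q=9: 584.
Profit is maximized at Q = 8. AVC there is 375/8 = €46.88 ≤ P, so producing beats shutting down (which would give -€72).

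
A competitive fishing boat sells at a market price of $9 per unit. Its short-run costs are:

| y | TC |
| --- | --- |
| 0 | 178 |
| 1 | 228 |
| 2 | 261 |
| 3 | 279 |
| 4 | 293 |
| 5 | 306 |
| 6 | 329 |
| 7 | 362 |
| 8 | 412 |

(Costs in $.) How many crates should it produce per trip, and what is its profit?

Profit at each row (π = 9y − TC): y=0: -178; y=1: -219; y=2: -243; y=3: -252; y=4: -257; y=5: -261; y=6: -275; y=7: -299; y=8: -340.
Profit is highest at y = 0. Equivalently, the lowest AVC in the table is 151/6 ≈ $25.17 at y = 6, and P = $9 falls below it — price never covers variable cost, so the firm shuts down and loses only its fixed cost.

y = 0 (shut down); profit = -$178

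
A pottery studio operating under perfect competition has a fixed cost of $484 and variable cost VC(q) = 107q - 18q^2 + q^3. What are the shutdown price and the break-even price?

Shutdown price = $26; break-even price = $74

AVC = 107 - 18q + q^2; minimized at q = 9, giving min AVC = $26. That is the shutdown price.
ATC = 484/q + 107 - 18q + q^2. Setting dATC/dq = −484/q^2 − 18 + 2q = 0 gives q = 11 (since 2·11^3 − 18·11^2 = 484).
min ATC = 484/11 + 107 − 18·11 + 11^2 = $74. That is the break-even price.
Between these two prices the firm operates at a loss; above $74 it earns a profit.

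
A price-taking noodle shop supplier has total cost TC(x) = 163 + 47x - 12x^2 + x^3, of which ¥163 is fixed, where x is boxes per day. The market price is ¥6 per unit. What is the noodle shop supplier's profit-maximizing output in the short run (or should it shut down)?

From TC, MC = TC'(x) = 47 - 24x + 3x^2 and AVC = VC/x = 47 - 12x + x^2.
AVC is minimized where dAVC/dx = -12 + 2x = 0, at x = 6; min AVC = 47 - 12·6 + 6^2 = ¥11.
With P < min AVC (¥6 < ¥11), every unit sold adds to the loss.
Best response: produce nothing and absorb the ¥163 fixed cost.

Shut down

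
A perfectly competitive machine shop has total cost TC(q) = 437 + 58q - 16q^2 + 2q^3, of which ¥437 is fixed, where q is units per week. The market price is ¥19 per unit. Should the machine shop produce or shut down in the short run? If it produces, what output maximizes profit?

From TC, MC = TC'(q) = 58 - 32q + 6q^2 and AVC = VC/q = 58 - 16q + 2q^2.
AVC hits its minimum where MC = AVC, at q = 4, giving min AVC = 58 - 16·4 + 2·4^2 = ¥26.
With P < min AVC (¥19 < ¥26), every unit sold adds to the loss.
Shutting down limits the loss to fixed cost, ¥437.

Shut down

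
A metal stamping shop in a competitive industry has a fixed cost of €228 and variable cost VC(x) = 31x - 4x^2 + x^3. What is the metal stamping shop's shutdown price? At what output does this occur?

The firm shuts down when price falls below the minimum of average variable cost. AVC = VC/x = 31 - 4x + x^2.
At the minimum of AVC, MC = AVC. MC = 31 - 8x + 3x^2; setting MC = AVC gives 2x^2 - 4x = 0, so x = 2. min AVC = 27.
For P < €27 the firm produces nothing.

€27 per unit, at x = 2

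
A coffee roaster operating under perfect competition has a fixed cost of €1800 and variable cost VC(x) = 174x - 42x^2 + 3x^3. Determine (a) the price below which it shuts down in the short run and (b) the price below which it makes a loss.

Shutdown price = min AVC. AVC = 174 - 42x + 3x^2, with vertex at x = 7 and minimum €27.
ATC = 1800/x + 174 - 42x + 3x^2. Setting dATC/dx = −1800/x^2 − 42 + 6x = 0 gives x = 10 (since 6·10^3 − 42·10^2 = 1800).
min ATC = 1800/10 + 174 − 42·10 + 3·10^2 = €234. That is the break-even price.
For €27 ≤ P < €234 the firm produces at a loss; below €27 it shuts down.

Shutdown price = €27; break-even price = €234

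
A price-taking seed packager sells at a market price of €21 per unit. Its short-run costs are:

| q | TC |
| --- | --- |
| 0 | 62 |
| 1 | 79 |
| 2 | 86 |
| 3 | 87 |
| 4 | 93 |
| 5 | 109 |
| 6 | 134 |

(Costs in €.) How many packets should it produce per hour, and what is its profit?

Profit at each row (π = 21q − TC): q=0: -62; q=1: -58; q=2: -44; q=3: -24; q=4: -9; q=5: -4; q=6: -8.
Profit is maximized at q = 5. AVC there is 47/5 = €9.40 ≤ P, so producing beats shutting down (which would give -€62).

q = 5; profit = -€4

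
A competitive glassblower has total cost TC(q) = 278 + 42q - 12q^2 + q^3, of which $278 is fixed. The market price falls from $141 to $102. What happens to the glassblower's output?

AVC = 42 - 12q + q^2, minimized at q = 6 where min AVC = $6. MC = 42 - 24q + 3q^2.
At P = $141 ≥ min AVC, set P = MC on the rising branch: q = 11.
At P = $102 ≥ min AVC, set P = MC: q = 10. The firm stays open but cuts output.

Output falls from 11 to 10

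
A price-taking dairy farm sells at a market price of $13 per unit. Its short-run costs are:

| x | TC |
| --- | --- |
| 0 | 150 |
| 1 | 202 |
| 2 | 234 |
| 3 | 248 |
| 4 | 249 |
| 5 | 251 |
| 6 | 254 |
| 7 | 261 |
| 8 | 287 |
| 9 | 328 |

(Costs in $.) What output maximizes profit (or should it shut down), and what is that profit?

Tabulate TR − TC: x=0: -150; x=1: -189; x=2: -208; x=3: -209; x=4: -197; x=5: -186; x=6: -176; x=7: -170; x=8: -183; x=9: -211.
Profit is highest at x = 0. Equivalently, the lowest AVC in the table is 111/7 ≈ $15.86 at x = 7, and P = $13 falls below it — price never covers variable cost, so the firm shuts down and loses only its fixed cost.

x = 0 (shut down); profit = -$150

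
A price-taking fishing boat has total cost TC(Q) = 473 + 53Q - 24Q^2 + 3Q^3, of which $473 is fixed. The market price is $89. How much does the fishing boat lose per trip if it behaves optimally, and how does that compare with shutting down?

AVC = 53 - 24Q + 3Q^2 has its minimum $5 at Q = 4; price $89 clears that bar, so the firm operates.
MC = 53 - 48Q + 9Q^2. Setting P = MC and taking the root on the rising branch gives Q* = 6.
TR = 89·6 = 534. TC = 473 + 102 = 575. Profit = 534 − 575 = -$41.
By producing, the firm covers all variable cost plus $432 of fixed cost; shutting down would lose the full $473.

Profit = -$41 at Q = 6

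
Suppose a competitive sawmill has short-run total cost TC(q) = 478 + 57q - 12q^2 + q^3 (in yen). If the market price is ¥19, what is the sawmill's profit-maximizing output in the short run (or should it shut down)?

Variable cost is VC = 57q - 12q^2 + q^3, so AVC = VC/q = 57 - 12q + q^2 and MC = dTC/dq = 57 - 24q + 3q^2.
The AVC parabola has its vertex at q = 12/2 = 6, where AVC = 57 - 12·6 + 6^2 = ¥21.
Since P = ¥19 < min AVC = ¥21, price fails to cover variable cost at any output.
The firm minimizes its loss by shutting down and losing only its fixed cost of ¥478.

Shut down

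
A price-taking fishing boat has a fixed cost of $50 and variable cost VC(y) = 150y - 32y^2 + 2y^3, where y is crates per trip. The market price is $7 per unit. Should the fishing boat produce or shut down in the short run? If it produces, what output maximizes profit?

Strip out fixed cost: VC = 150y - 32y^2 + 2y^3. Then AVC = 150 - 32y + 2y^2 and MC = 150 - 64y + 6y^2.
AVC is minimized where dAVC/dy = -32 + 4y = 0, at y = 8; min AVC = 150 - 32·8 + 2·8^2 = $22.
P = $7 lies below min AVC = $22; no output level covers variable cost.
The firm minimizes its loss by shutting down and losing only its fixed cost of $50.

Shut down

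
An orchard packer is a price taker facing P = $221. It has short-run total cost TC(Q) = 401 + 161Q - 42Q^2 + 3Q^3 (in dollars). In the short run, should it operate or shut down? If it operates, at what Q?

Strip out fixed cost: VC = 161Q - 42Q^2 + 3Q^3. Then AVC = 161 - 42Q + 3Q^2 and MC = 161 - 84Q + 9Q^2.
AVC is minimized where dAVC/dQ = -42 + 6Q = 0, at Q = 7; min AVC = 161 - 42·7 + 3·7^2 = $14.
Since P = $221 ≥ min AVC = $14, price covers variable cost and the firm should produce.
Solving P = MC: -60 - 84Q + 9Q^2 = 0 ⇒ Q = -2/3 or 10. On the upward-sloping branch, Q* = 10.
Check: AVC at Q = 10 is $41 ≤ P, so revenue covers variable cost.
Profit = P·Q − TC = 221·10 − 811 = $1399.

Produce at Q = 10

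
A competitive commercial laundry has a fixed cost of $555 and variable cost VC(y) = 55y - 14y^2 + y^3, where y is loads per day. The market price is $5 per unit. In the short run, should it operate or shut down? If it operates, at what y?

Variable cost is VC = 55y - 14y^2 + y^3, so AVC = VC/y = 55 - 14y + y^2 and MC = dTC/dy = 55 - 28y + 3y^2.
AVC is minimized where dAVC/dy = -14 + 2y = 0, at y = 7; min AVC = 55 - 14·7 + 7^2 = $6.
P = $5 lies below min AVC = $6; no output level covers variable cost.
Shutting down limits the loss to fixed cost, $555.

Shut down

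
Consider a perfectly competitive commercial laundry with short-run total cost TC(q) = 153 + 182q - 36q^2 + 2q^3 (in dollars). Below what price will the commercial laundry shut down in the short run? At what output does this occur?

$20 per unit, at q = 9

The firm shuts down when price falls below the minimum of average variable cost. AVC = VC/q = 182 - 36q + 2q^2.
At the minimum of AVC, MC = AVC. MC = 182 - 72q + 6q^2; setting MC = AVC gives 4q^2 - 36q = 0, so q = 9. min AVC = 20.
So the shutdown price is $20.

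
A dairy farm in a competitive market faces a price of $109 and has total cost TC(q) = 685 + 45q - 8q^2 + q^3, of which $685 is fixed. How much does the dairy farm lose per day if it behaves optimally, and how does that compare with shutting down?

Profit = -$173 at q = 8

AVC = 45 - 8q + q^2; min AVC = $29 at q = 4. Since P = $109 ≥ min AVC, the firm produces.
MC = 45 - 16q + 3q^2. Setting P = MC and taking the root on the rising branch gives q* = 8.
TR = 109·8 = 872. TC = 685 + 360 = 1045. Profit = 872 − 1045 = -$173.
Shutting down would mean losing the fixed cost of $685, so operating at a loss of $173 is better by $512.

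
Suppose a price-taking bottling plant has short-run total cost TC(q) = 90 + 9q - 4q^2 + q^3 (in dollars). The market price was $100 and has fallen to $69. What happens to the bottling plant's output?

AVC = 9 - 4q + q^2, minimized at q = 2 where min AVC = $5. MC = 9 - 8q + 3q^2.
At P = $100 ≥ min AVC, set P = MC on the rising branch: q = 7.
At P = $69 ≥ min AVC, set P = MC: q = 6. The firm stays open but cuts output.

Output falls from 7 to 6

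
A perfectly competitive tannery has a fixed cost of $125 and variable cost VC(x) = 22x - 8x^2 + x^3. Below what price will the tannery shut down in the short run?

Short-run supply begins at min AVC. From VC = 22x - 8x^2 + x^3, AVC = 22 - 8x + x^2.
At the minimum of AVC, MC = AVC. MC = 22 - 16x + 3x^2; setting MC = AVC gives 2x^2 - 8x = 0, so x = 4. min AVC = 6.
For P < $6 the firm produces nothing.

$6 per unit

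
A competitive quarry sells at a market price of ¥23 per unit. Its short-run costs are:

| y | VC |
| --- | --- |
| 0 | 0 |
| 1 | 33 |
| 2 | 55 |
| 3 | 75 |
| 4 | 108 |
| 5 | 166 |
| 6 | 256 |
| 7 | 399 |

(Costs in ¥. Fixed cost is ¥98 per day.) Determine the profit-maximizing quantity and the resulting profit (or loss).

y = 0 (shut down); profit = -¥98

Compute π = P·y − TC at each output: y=0: -98; y=1: -108; y=2: -107; y=3: -104; y=4: -114; y=5: -149; y=6: -216; y=7: -336.
Profit is highest at y = 0. Equivalently, the lowest AVC in the table is 75/3 ≈ ¥25 at y = 3, and P = ¥23 falls below it — price never covers variable cost, so the firm shuts down and loses only its fixed cost.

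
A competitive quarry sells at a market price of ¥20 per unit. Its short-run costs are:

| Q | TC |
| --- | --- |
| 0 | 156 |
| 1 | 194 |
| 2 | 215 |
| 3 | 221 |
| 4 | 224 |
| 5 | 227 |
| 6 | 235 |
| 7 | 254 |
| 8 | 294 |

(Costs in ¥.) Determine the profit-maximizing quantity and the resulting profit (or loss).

Q = 7; profit = -¥114

Profit at each row (π = 20Q − TC): Q=0: -156; Q=1: -174; Q=2: -175; Q=3: -161; Q=4: -144; Q=5: -127; Q=6: -115; Q=7: -114; Q=8: -134.
Profit is maximized at Q = 7. AVC there is 98/7 = ¥14 ≤ P, so producing beats shutting down (which would give -¥156).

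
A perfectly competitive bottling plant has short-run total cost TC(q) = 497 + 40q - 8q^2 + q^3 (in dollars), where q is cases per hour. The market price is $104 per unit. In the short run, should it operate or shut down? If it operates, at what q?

Produce at q = 8

Strip out fixed cost: VC = 40q - 8q^2 + q^3. Then AVC = 40 - 8q + q^2 and MC = 40 - 16q + 3q^2.
AVC is minimized where dAVC/dq = -8 + 2q = 0, at q = 4; min AVC = 40 - 8·4 + 4^2 = $24.
Since P = $104 ≥ min AVC = $24, price covers variable cost and the firm should produce.
Set P = MC: 104 = 40 - 16q + 3q^2 → -64 - 16q + 3q^2 = 0. The roots are q = -8/3 and q = 8; the profit-maximizing output is on the rising part of MC, so q* = 8.
Check: AVC at q = 8 is $40 ≤ P, so revenue covers variable cost.
Profit = P·q − TC = 104·8 − 817 = $15.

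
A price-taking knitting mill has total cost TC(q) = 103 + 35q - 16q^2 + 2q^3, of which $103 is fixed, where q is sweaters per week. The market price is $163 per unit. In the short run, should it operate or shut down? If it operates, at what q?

From TC, MC = TC'(q) = 35 - 32q + 6q^2 and AVC = VC/q = 35 - 16q + 2q^2.
AVC hits its minimum where MC = AVC, at q = 4, giving min AVC = 35 - 16·4 + 2·4^2 = $3.
Because $163 ≥ $3, revenue can cover variable cost; the firm operates.
Solving P = MC: -128 - 32q + 6q^2 = 0 ⇒ q = -8/3 or 8. On the upward-sloping branch, q* = 8.
Check: AVC at q = 8 is $35 ≤ P, so revenue covers variable cost.
Profit = P·q − TC = 163·8 − 383 = $921.

Produce at q = 8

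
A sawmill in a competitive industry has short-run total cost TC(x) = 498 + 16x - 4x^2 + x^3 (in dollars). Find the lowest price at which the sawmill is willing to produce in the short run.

$12 per unit

The firm shuts down when price falls below the minimum of average variable cost. AVC = VC/x = 16 - 4x + x^2.
dAVC/dx = -4 + 2x = 0 gives x = 2. min AVC = 16 - 4·2 + 2^2 = 12.
So the shutdown price is $12.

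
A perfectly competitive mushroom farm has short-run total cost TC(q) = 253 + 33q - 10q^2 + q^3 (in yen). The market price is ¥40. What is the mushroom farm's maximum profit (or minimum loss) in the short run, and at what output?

Profit = -¥57 at q = 7

AVC = 33 - 10q + q^2; min AVC = ¥8 at q = 5. Since P = ¥40 ≥ min AVC, the firm produces.
MC = 33 - 20q + 3q^2. Setting P = MC and taking the root on the rising branch gives q* = 7.
TR = 40·7 = 280. TC = 253 + 84 = 337. Profit = 280 − 337 = -¥57.
By producing, the firm covers all variable cost plus ¥196 of fixed cost; shutting down would lose the full ¥253.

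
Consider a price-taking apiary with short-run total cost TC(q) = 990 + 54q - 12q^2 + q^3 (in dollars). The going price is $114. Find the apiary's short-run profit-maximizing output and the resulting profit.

Profit = -$190 at q = 10

AVC = 54 - 12q + q^2 has its minimum $18 at q = 6; price $114 clears that bar, so the firm operates.
With MC = 54 - 24q + 3q^2, P = MC on the upward-sloping part at q* = 10.
TR = 114·10 = 1140. TC = 990 + 340 = 1330. Profit = 1140 − 1330 = -$190.
By producing, the firm covers all variable cost plus $800 of fixed cost; shutting down would lose the full $990.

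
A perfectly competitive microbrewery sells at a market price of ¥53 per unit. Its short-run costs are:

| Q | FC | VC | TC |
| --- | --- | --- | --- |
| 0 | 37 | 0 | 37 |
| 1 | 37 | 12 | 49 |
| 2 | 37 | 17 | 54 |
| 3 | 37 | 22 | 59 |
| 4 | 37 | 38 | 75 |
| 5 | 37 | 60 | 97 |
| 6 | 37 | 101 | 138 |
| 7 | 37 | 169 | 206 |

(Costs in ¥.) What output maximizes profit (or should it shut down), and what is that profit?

Compute π = P·Q − TC at each output: Q=0: -37; Q=1: 4; Q=2: 52; Q=3: 100; Q=4: 137; Q=5: 168; Q=6: 180; Q=7: 165.
Profit is maximized at Q = 6. AVC there is 101/6 = ¥16.83 ≤ P, so producing beats shutting down (which would give -¥37).

Q = 6; profit = ¥180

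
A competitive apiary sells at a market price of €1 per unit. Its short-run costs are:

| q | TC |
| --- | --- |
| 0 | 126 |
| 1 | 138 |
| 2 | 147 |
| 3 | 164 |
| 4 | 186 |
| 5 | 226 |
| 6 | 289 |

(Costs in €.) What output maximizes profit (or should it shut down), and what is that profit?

q = 0 (shut down); profit = -€126

Compute π = P·q − TC at each output: q=0: -126; q=1: -137; q=2: -145; q=3: -161; q=4: -182; q=5: -221; q=6: -283.
Profit is highest at q = 0. Equivalently, the lowest AVC in the table is 21/2 ≈ €10.50 at q = 2, and P = €1 falls below it — price never covers variable cost, so the firm shuts down and loses only its fixed cost.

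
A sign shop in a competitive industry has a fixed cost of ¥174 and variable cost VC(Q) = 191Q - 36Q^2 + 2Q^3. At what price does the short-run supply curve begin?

¥29 per unit

Short-run supply begins at min AVC. From VC = 191Q - 36Q^2 + 2Q^3, AVC = 191 - 36Q + 2Q^2.
dAVC/dQ = -36 + 4Q = 0 gives Q = 9. min AVC = 191 - 36·9 + 2·9^2 = 29.
For P < ¥29 the firm produces nothing.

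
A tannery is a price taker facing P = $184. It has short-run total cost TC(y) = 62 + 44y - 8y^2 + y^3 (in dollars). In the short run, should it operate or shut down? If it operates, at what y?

Variable cost is VC = 44y - 8y^2 + y^3, so AVC = VC/y = 44 - 8y + y^2 and MC = dTC/dy = 44 - 16y + 3y^2.
The AVC parabola has its vertex at y = 8/2 = 4, where AVC = 44 - 8·4 + 4^2 = $28.
Because $184 ≥ $28, revenue can cover variable cost; the firm operates.
P = MC gives -140 - 16y + 3y^2 = 0, with roots -14/3 and 10. Take the larger (rising MC): y* = 10.
Check: AVC at y = 10 is $64 ≤ P, so revenue covers variable cost.
Profit = P·y − TC = 184·10 − 702 = $1138.

Produce at y = 10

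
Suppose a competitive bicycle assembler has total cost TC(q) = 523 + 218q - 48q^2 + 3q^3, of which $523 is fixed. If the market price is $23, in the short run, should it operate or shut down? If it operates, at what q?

From TC, MC = TC'(q) = 218 - 96q + 9q^2 and AVC = VC/q = 218 - 48q + 3q^2.
AVC hits its minimum where MC = AVC, at q = 8, giving min AVC = 218 - 48·8 + 3·8^2 = $26.
Since P = $23 < min AVC = $26, price fails to cover variable cost at any output.
Best response: produce nothing and absorb the $523 fixed cost.

Shut down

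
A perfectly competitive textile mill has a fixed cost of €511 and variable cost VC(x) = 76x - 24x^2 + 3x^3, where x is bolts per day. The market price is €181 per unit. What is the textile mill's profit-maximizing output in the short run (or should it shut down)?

Produce at x = 7

Variable cost is VC = 76x - 24x^2 + 3x^3, so AVC = VC/x = 76 - 24x + 3x^2 and MC = dTC/dx = 76 - 48x + 9x^2.
AVC is minimized where dAVC/dx = -24 + 6x = 0, at x = 4; min AVC = 76 - 24·4 + 3·4^2 = €28.
Because €181 ≥ €28, revenue can cover variable cost; the firm operates.
P = MC gives -105 - 48x + 9x^2 = 0, with roots -5/3 and 7. Take the larger (rising MC): x* = 7.
Check: AVC at x = 7 is €55 ≤ P, so revenue covers variable cost.
Profit = P·x − TC = 181·7 − 896 = €371.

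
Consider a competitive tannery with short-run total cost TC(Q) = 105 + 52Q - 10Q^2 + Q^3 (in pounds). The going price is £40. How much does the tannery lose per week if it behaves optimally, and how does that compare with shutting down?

Profit = -£33 at Q = 6

AVC = 52 - 10Q + Q^2 has its minimum £27 at Q = 5; price £40 clears that bar, so the firm operates.
With MC = 52 - 20Q + 3Q^2, P = MC on the upward-sloping part at Q* = 6.
TR = 40·6 = 240. TC = 105 + 168 = 273. Profit = 240 − 273 = -£33.
Shutting down would mean losing the fixed cost of £105, so operating at a loss of £33 is better by £72.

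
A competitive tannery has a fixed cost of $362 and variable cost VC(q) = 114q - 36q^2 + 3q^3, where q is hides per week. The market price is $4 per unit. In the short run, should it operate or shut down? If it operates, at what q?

Variable cost is VC = 114q - 36q^2 + 3q^3, so AVC = VC/q = 114 - 36q + 3q^2 and MC = dTC/dq = 114 - 72q + 9q^2.
AVC hits its minimum where MC = AVC, at q = 6, giving min AVC = 114 - 36·6 + 3·6^2 = $6.
Since P = $4 < min AVC = $6, price fails to cover variable cost at any output.
The firm minimizes its loss by shutting down and losing only its fixed cost of $362.

Shut down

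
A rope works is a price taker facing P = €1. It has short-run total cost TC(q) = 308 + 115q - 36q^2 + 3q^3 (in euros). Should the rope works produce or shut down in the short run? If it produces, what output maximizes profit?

Strip out fixed cost: VC = 115q - 36q^2 + 3q^3. Then AVC = 115 - 36q + 3q^2 and MC = 115 - 72q + 9q^2.
AVC is minimized where dAVC/dq = -36 + 6q = 0, at q = 6; min AVC = 115 - 36·6 + 3·6^2 = €7.
Since P = €1 < min AVC = €7, price fails to cover variable cost at any output.
The firm minimizes its loss by shutting down and losing only its fixed cost of €308.

Shut down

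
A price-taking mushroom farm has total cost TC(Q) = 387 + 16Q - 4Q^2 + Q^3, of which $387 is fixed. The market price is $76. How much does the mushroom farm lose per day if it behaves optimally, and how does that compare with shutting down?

AVC = 16 - 4Q + Q^2 has its minimum $12 at Q = 2; price $76 clears that bar, so the firm operates.
With MC = 16 - 8Q + 3Q^2, P = MC on the upward-sloping part at Q* = 6.
TR = 76·6 = 456. TC = 387 + 168 = 555. Profit = 456 − 555 = -$99.
Shutting down would mean losing the fixed cost of $387, so operating at a loss of $99 is better by $288.

Profit = -$99 at Q = 6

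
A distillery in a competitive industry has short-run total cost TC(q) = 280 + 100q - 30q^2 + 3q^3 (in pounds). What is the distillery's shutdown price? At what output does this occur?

£25 per unit, at q = 5

The shutdown price is the minimum of AVC. VC = 100q - 30q^2 + 3q^3, so AVC = 100 - 30q + 3q^2.
dAVC/dq = -30 + 6q = 0 gives q = 5. min AVC = 100 - 30·5 + 3·5^2 = 25.
For P < £25 the firm produces nothing.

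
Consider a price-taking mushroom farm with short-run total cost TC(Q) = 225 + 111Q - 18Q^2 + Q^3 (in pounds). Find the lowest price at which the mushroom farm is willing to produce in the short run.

£30 per unit

The firm shuts down when price falls below the minimum of average variable cost. AVC = VC/Q = 111 - 18Q + Q^2.
dAVC/dQ = -18 + 2Q = 0 gives Q = 9. min AVC = 111 - 18·9 + 9^2 = 30.
So the shutdown price is £30.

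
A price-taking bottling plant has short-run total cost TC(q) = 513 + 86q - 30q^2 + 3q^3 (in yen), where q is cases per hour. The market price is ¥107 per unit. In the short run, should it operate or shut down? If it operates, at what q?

Variable cost is VC = 86q - 30q^2 + 3q^3, so AVC = VC/q = 86 - 30q + 3q^2 and MC = dTC/dq = 86 - 60q + 9q^2.
The AVC parabola has its vertex at q = 30/6 = 5, where AVC = 86 - 30·5 + 3·5^2 = ¥11.
Since P = ¥107 ≥ min AVC = ¥11, price covers variable cost and the firm should produce.
Set P = MC: 107 = 86 - 60q + 9q^2 → -21 - 60q + 9q^2 = 0. The roots are q = -1/3 and q = 7; the profit-maximizing output is on the rising part of MC, so q* = 7.
Check: AVC at q = 7 is ¥23 ≤ P, so revenue covers variable cost.
Profit = P·q − TC = 107·7 − 674 = ¥75.

Produce at q = 7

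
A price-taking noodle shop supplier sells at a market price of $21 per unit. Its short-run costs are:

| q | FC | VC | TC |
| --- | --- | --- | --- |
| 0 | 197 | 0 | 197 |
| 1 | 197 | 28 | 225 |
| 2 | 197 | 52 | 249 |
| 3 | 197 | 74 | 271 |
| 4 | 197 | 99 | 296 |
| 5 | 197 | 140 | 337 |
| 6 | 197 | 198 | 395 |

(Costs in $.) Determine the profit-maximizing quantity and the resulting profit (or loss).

Tabulate TR − TC: q=0: -197; q=1: -204; q=2: -207; q=3: -208; q=4: -212; q=5: -232; q=6: -269.
Profit is highest at q = 0. Equivalently, the lowest AVC in the table is 74/3 ≈ $24.67 at q = 3, and P = $21 falls below it — price never covers variable cost, so the firm shuts down and loses only its fixed cost.

q = 0 (shut down); profit = -$197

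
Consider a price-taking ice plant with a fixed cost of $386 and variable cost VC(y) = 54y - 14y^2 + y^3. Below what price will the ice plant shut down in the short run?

The firm shuts down when price falls below the minimum of average variable cost. AVC = VC/y = 54 - 14y + y^2.
dAVC/dy = -14 + 2y = 0 gives y = 7. min AVC = 54 - 14·7 + 7^2 = 5.
For P < $5 the firm produces nothing.

$5 per unit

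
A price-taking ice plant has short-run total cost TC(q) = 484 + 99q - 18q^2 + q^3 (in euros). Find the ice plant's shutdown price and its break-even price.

Shutdown price = min AVC. AVC = 99 - 18q + q^2, with vertex at q = 9 and minimum €18.
ATC = 484/q + 99 - 18q + q^2. Setting dATC/dq = −484/q^2 − 18 + 2q = 0 gives q = 11 (since 2·11^3 − 18·11^2 = 484).
min ATC = 484/11 + 99 − 18·11 + 11^2 = €66. That is the break-even price.
For €18 ≤ P < €66 the firm produces at a loss; below €18 it shuts down.

Shutdown price = €18; break-even price = €66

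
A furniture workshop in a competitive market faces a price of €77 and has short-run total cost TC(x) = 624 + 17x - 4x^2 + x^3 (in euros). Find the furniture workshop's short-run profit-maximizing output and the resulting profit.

AVC = 17 - 4x + x^2; min AVC = €13 at x = 2. Since P = €77 ≥ min AVC, the firm produces.
With MC = 17 - 8x + 3x^2, P = MC on the upward-sloping part at x* = 6.
TR = 77·6 = 462. TC = 624 + 174 = 798. Profit = 462 − 798 = -€336.
By producing, the firm covers all variable cost plus €288 of fixed cost; shutting down would lose the full €624.

Profit = -€336 at x = 6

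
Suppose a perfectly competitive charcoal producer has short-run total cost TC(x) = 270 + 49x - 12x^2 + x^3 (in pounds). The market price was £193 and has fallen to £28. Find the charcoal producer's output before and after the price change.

AVC = 49 - 12x + x^2, minimized at x = 6 where min AVC = £13. MC = 49 - 24x + 3x^2.
At P = £193 ≥ min AVC, set P = MC on the rising branch: x = 12.
At P = £28 ≥ min AVC, set P = MC: x = 7. The firm stays open but cuts output.

Output falls from 12 to 7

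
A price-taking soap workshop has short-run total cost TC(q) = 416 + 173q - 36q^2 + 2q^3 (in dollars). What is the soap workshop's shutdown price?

The firm shuts down when price falls below the minimum of average variable cost. AVC = VC/q = 173 - 36q + 2q^2.
dAVC/dq = -36 + 4q = 0 gives q = 9. min AVC = 173 - 36·9 + 2·9^2 = 11.
The firm shuts down for any P below $11.

$11 per unit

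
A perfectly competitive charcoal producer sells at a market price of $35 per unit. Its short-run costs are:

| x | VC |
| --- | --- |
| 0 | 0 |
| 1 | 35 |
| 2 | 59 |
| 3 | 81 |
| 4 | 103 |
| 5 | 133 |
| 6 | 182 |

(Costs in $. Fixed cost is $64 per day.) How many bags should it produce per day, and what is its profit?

Tabulate TR − TC: x=0: -64; x=1: -64; x=2: -53; x=3: -40; x=4: -27; x=5: -22; x=6: -36.
Profit is maximized at x = 5. AVC there is 133/5 = $26.60 ≤ P, so producing beats shutting down (which would give -$64).

x = 5; profit = -$22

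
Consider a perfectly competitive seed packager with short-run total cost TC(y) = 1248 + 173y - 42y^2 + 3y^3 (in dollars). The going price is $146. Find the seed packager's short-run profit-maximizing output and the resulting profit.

AVC = 173 - 42y + 3y^2; min AVC = $26 at y = 7. Since P = $146 ≥ min AVC, the firm produces.
With MC = 173 - 84y + 9y^2, P = MC on the upward-sloping part at y* = 9.
TR = 146·9 = 1314. TC = 1248 + 342 = 1590. Profit = 1314 − 1590 = -$276.
Shutting down would mean losing the fixed cost of $1248, so operating at a loss of $276 is better by $972.

Profit = -$276 at y = 9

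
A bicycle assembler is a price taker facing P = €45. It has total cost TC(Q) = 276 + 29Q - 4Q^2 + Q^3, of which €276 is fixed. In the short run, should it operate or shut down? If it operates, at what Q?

Produce at Q = 4

Strip out fixed cost: VC = 29Q - 4Q^2 + Q^3. Then AVC = 29 - 4Q + Q^2 and MC = 29 - 8Q + 3Q^2.
The AVC parabola has its vertex at Q = 4/2 = 2, where AVC = 29 - 4·2 + 2^2 = €25.
Since P = €45 ≥ min AVC = €25, price covers variable cost and the firm should produce.
P = MC gives -16 - 8Q + 3Q^2 = 0, with roots -4/3 and 4. Take the larger (rising MC): Q* = 4.
Check: AVC at Q = 4 is €29 ≤ P, so revenue covers variable cost.
Profit = P·Q − TC = 45·4 − 392 = -€212, a loss, but smaller than the €276 fixed cost the firm would lose by shutting down.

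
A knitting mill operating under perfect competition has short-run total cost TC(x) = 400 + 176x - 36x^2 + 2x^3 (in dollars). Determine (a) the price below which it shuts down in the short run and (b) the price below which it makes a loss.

Shutdown price = $14; break-even price = $56

AVC = 176 - 36x + 2x^2; minimized at x = 9, giving min AVC = $14. That is the shutdown price.
ATC = 400/x + 176 - 36x + 2x^2. Setting dATC/dx = −400/x^2 − 36 + 4x = 0 gives x = 10 (since 4·10^3 − 36·10^2 = 400).
min ATC = 400/10 + 176 − 36·10 + 2·10^2 = $56. That is the break-even price.
For $14 ≤ P < $56 the firm produces at a loss; below $14 it shuts down.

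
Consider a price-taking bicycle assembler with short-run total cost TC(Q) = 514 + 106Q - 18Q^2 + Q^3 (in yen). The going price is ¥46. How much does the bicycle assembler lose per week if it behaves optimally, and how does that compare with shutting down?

AVC = 106 - 18Q + Q^2; min AVC = ¥25 at Q = 9. Since P = ¥46 ≥ min AVC, the firm produces.
MC = 106 - 36Q + 3Q^2. Setting P = MC and taking the root on the rising branch gives Q* = 10.
TR = 46·10 = 460. TC = 514 + 260 = 774. Profit = 460 − 774 = -¥314.
By producing, the firm covers all variable cost plus ¥200 of fixed cost; shutting down would lose the full ¥514.

Profit = -¥314 at Q = 10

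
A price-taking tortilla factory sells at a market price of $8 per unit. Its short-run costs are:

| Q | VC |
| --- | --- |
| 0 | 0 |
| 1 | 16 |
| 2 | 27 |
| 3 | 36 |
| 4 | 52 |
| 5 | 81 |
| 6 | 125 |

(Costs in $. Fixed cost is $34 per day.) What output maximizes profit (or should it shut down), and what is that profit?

Q = 0 (shut down); profit = -$34

Tabulate TR − TC: Q=0: -34; Q=1: -42; Q=2: -45; Q=3: -46; Q=4: -54; Q=5: -75; Q=6: -111.
Profit is highest at Q = 0. Equivalently, the lowest AVC in the table is 36/3 ≈ $12 at Q = 3, and P = $8 falls below it — price never covers variable cost, so the firm shuts down and loses only its fixed cost.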